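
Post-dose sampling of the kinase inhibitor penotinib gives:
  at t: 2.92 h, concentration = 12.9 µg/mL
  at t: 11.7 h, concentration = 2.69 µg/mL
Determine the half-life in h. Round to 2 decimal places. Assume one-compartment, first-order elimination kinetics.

k = ln(C₁/C₂) / (t₂ − t₁) = ln(12.9/2.69) / (11.7 − 2.92)
  = 1.568 / 8.780 = 0.1786 h⁻¹
t½ = ln2 / k = 0.693147 / 0.1786 = 3.881 h

3.88 h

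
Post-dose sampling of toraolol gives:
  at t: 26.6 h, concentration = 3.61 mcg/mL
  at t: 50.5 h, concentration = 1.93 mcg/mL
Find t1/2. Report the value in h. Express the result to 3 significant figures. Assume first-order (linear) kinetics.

k = ln(C₁/C₂) / (t₂ − t₁) = ln(3.61/1.93) / (50.5 − 26.6)
  = 0.6262 / 23.90 = 0.02620 h⁻¹
t½ = ln2 / k = 0.693147 / 0.02620 = 26.46 h

26.5 h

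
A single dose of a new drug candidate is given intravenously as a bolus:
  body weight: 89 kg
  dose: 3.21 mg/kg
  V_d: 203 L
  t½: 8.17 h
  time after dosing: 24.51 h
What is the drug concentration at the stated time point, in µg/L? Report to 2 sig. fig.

180 µg/L

Total dose = 3.21 × 89 = 285.7 mg
C₀ = Dose / Vd = 285.7 / 203 = 1.407 mg/L
k = ln2 / t½ = 0.693147 / 8.17 = 0.08484 h⁻¹
t / t½ = 24.51 / 8.17 = 3 half-lives
C = C₀ × (1/2)^3 = 1.407 × 0.1250 = 0.1759 mg/L
Convert: 0.1759 mg/L × 1000 = 175.9 µg/L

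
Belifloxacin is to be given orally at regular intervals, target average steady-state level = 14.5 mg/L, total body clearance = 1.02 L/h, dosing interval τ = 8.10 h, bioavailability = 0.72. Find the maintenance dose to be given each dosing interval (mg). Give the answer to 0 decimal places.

166 mg

At steady state, F × (Dose/τ) = Css × CL.
Dose = Css × CL × τ / F = 14.5 × 1.020 × 8.10 / 0.72 = 166.4 mg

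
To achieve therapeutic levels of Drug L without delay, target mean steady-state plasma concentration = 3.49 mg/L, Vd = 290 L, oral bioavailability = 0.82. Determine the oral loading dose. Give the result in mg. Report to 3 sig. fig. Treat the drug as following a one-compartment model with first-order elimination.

LD = Css × Vd / F = 3.49 × 290 / 0.82 = 1234 mg

1230 mg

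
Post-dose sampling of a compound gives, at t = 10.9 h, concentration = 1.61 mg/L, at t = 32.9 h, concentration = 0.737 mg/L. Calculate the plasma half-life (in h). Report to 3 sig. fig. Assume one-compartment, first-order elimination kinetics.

19.5 h

k = ln(C₁/C₂) / (t₂ − t₁) = ln(1.61/0.737) / (32.9 − 10.9)
  = 0.7814 / 22.00 = 0.03552 h⁻¹
t½ = ln2 / k = 0.693147 / 0.03552 = 19.51 h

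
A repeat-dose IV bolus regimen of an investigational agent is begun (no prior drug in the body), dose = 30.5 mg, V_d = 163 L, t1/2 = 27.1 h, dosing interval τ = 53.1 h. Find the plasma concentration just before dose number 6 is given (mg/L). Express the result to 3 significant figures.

0.0647 mg/L

C₀ per dose = Dose / Vd = 30.5 / 163 = 0.1871 mg/L
k = ln2 / t½ = 0.693147 / 27.1 = 0.02558 h⁻¹
Fraction remaining after one interval: r = e^(−kτ) = e^(−0.02558 × 53.1) = 0.2571
Before dose 6, 5 doses have been given (aged 1τ, 2τ, 3τ, 4τ, 5τ).
C_trough = C₀ × (r + r² + … + r^5) = C₀ × r(1−r^5)/(1−r)
        = 0.1871 × 0.2571 × (1 − 0.001123) / (1 − 0.2571) = 0.06468 mg/L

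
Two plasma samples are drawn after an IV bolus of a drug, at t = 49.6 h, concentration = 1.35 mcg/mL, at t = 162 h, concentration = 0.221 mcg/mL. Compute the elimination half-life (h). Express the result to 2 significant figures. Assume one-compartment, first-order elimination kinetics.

k = ln(C₁/C₂) / (t₂ − t₁) = ln(1.35/0.221) / (162 − 49.6)
  = 1.810 / 112.4 = 0.01610 h⁻¹
t½ = ln2 / k = 0.693147 / 0.01610 = 43.05 h

43 h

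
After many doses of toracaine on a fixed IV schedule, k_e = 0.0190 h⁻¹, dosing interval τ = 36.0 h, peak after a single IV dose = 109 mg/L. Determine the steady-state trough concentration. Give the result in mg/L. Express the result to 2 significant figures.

110 mg/L

e^(−kτ) = e^(−0.01900 × 36.0) = 0.5046
Accumulation ratio R = 1 / (1 − e^(−kτ)) = 1 / (1 − 0.5046) = 2.019
Steady-state trough = C₀ × R × e^(−kτ) = 109 × 2.019 × 0.5046 = 111.0 mg/L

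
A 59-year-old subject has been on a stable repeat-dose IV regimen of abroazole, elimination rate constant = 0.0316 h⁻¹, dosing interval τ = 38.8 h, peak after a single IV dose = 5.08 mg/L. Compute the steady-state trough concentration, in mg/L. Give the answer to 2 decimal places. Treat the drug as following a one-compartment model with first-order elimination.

2.11 mg/L

e^(−kτ) = e^(−0.03160 × 38.8) = 0.2934
Accumulation ratio R = 1 / (1 − e^(−kτ)) = 1 / (1 − 0.2934) = 1.415
Steady-state trough = C₀ × R × e^(−kτ) = 5.08 × 1.415 × 0.2934 = 2.109 mg/L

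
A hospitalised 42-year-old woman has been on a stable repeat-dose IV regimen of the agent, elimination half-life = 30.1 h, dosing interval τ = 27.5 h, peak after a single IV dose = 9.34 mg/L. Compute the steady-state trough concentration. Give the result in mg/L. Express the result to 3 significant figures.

10.6 mg/L

k = ln2 / t½ = 0.693147 / 30.1 = 0.02303 h⁻¹
e^(−kτ) = e^(−0.02303 × 27.5) = 0.5308
Accumulation ratio R = 1 / (1 − e^(−kτ)) = 1 / (1 − 0.5308) = 2.131
Steady-state trough = C₀ × R × e^(−kτ) = 9.34 × 2.131 × 0.5308 = 10.56 mg/L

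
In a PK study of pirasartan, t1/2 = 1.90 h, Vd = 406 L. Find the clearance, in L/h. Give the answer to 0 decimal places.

k = ln2 / t½ = 0.693147 / 1.90 = 0.3648 h⁻¹
CL = k × Vd = 0.3648 × 406 = 148.1 L/h

148 L/h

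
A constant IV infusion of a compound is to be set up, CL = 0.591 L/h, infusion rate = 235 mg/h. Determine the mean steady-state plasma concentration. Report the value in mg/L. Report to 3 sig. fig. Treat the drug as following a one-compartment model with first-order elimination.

398 mg/L

At steady state Css = R₀ / CL = 235 / 0.5910 = 397.6 mg/L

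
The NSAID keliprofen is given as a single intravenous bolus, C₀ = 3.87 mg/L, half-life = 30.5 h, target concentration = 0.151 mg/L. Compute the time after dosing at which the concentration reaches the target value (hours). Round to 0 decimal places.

k = ln2 / t½ = 0.693147 / 30.5 = 0.02273 h⁻¹
t = ln(C₀ / C) / k = ln(3.870 / 0.151) / 0.02273
  = ln(25.63) / 0.02273 = 3.244 / 0.02273 = 142.7 h

143 h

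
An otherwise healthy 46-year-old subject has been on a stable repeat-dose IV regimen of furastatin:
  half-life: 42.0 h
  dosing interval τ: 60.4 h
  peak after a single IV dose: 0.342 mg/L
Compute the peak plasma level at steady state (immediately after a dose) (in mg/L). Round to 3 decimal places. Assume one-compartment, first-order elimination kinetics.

k = ln2 / t½ = 0.693147 / 42.0 = 0.01650 h⁻¹
e^(−kτ) = e^(−0.01650 × 60.4) = 0.3691
Accumulation ratio R = 1 / (1 − e^(−kτ)) = 1 / (1 − 0.3691) = 1.585
Steady-state peak = C₀ × R = 0.342 × 1.585 = 0.5421 mg/L

0.542 mg/L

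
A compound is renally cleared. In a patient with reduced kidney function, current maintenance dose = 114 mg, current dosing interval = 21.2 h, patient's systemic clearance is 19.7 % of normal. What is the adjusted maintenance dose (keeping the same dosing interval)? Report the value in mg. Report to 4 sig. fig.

22.46 mg

To keep the same average steady-state level, dosing rate must scale with clearance.
CL ratio = 19.7 / 100 = 0.1970
New dose (same interval) = 114 × 0.1970 = 22.46 mg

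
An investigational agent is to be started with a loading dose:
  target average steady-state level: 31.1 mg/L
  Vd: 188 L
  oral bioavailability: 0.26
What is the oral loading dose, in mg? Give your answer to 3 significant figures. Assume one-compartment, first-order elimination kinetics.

22500 mg

LD = Css × Vd / F = 31.1 × 188 / 0.26 = 22490 mg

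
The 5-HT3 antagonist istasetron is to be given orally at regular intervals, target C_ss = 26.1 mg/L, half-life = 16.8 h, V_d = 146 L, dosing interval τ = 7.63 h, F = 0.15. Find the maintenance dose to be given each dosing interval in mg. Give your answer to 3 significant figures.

k = ln2 / t½ = 0.693147 / 16.8 = 0.04126 h⁻¹
CL = k × Vd = 0.04126 × 146 = 6.024 L/h
At steady state, F × (Dose/τ) = Css × CL.
Dose = Css × CL × τ / F = 26.1 × 6.024 × 7.63 / 0.15 = 7998 mg

8000 mg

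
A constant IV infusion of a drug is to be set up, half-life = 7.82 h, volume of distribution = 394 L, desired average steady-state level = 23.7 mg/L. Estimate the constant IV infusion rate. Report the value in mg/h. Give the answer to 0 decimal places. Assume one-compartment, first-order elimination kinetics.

k = ln2 / t½ = 0.693147 / 7.82 = 0.08864 h⁻¹
CL = k × Vd = 0.08864 × 394 = 34.92 L/h
At steady state, infusion rate R₀ = Css × CL = 23.7 × 34.92 = 827.6 mg/h

828 mg/h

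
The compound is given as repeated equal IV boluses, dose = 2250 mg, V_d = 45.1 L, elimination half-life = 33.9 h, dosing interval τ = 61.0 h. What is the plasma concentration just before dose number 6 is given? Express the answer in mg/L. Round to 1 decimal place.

C₀ per dose = Dose / Vd = 2250 / 45.1 = 49.89 mg/L
k = ln2 / t½ = 0.693147 / 33.9 = 0.02045 h⁻¹
Fraction remaining after one interval: r = e^(−kτ) = e^(−0.02045 × 61.0) = 0.2872
Before dose 6, 5 doses have been given (aged 1τ, 2τ, 3τ, 4τ, 5τ).
C_trough = C₀ × (r + r² + … + r^5) = C₀ × r(1−r^5)/(1−r)
        = 49.89 × 0.2872 × (1 − 0.001954) / (1 − 0.2872) = 20.06 mg/L

20.1 mg/L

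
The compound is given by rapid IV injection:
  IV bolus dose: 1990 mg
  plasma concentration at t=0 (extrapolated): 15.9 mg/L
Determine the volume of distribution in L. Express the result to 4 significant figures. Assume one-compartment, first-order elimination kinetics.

125.2 L

Vd = Dose / C₀ = 1990 / 15.9 = 125.2 L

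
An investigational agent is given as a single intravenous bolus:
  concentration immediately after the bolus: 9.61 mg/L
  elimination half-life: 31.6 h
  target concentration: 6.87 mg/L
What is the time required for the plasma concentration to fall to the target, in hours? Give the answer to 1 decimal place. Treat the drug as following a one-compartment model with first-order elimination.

k = ln2 / t½ = 0.693147 / 31.6 = 0.02194 h⁻¹
t = ln(C₀ / C) / k = ln(9.610 / 6.87) / 0.02194
  = ln(1.399) / 0.02194 = 0.3358 / 0.02194 = 15.31 h

15.3 h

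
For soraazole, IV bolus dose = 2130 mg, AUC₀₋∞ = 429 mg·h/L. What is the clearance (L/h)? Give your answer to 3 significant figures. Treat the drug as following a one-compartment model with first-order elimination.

CL = Dose / AUC = 2130 / 429 = 4.965 L/h

4.97 L/h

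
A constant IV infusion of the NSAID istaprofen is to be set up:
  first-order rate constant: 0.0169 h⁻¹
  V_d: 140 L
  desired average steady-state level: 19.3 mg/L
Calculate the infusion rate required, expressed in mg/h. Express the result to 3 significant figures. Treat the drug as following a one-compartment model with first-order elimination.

45.7 mg/h

CL = k × Vd = 0.01690 × 140 = 2.366 L/h
At steady state, infusion rate R₀ = Css × CL = 19.3 × 2.366 = 45.66 mg/h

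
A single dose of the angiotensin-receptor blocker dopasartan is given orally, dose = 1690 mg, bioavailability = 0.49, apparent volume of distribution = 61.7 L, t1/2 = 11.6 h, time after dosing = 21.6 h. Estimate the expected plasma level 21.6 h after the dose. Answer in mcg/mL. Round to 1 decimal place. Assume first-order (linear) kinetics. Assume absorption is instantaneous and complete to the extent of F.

Amount reaching circulation = F × Dose = 0.49 × 1690 = 828.1 mg
C₀ = F·Dose / Vd = 828.1 / 61.7 = 13.42 mg/L
k = ln2 / t½ = 0.693147 / 11.6 = 0.05975 h⁻¹
C = C₀ · e^(−k·t) = 13.42 × e^(−0.05975 × 21.6)
  = 13.42 × 0.2751 = 3.692 mg/L
(3.692 mg/L = 3.692 mcg/mL)

3.7 mcg/mL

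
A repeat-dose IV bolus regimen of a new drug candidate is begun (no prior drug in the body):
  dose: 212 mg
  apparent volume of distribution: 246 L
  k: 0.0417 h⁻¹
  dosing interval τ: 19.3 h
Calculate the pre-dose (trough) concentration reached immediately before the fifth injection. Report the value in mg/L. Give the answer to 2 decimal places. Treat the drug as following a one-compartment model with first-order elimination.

0.67 mg/L

C₀ per dose = Dose / Vd = 212 / 246 = 0.8618 mg/L
Fraction remaining after one interval: r = e^(−kτ) = e^(−0.04170 × 19.3) = 0.4472
Before dose 5, 4 doses have been given (aged 1τ, 2τ, 3τ, 4τ).
C_trough = C₀ × (r + r² + … + r^4) = C₀ × r(1−r^4)/(1−r)
        = 0.8618 × 0.4472 × (1 − 0.04000) / (1 − 0.4472) = 0.6693 mg/L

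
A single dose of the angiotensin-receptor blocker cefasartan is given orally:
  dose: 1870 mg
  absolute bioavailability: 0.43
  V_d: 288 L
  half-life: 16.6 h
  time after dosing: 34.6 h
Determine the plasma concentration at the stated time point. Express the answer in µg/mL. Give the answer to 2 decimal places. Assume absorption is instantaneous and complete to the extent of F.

0.66 µg/mL

Amount reaching circulation = F × Dose = 0.43 × 1870 = 804.1 mg
C₀ = F·Dose / Vd = 804.1 / 288 = 2.792 mg/L
k = ln2 / t½ = 0.693147 / 16.6 = 0.04176 h⁻¹
C = C₀ · e^(−k·t) = 2.792 × e^(−0.04176 × 34.6)
  = 2.792 × 0.2358 = 0.6584 mg/L
(0.6584 mg/L = 0.6584 µg/mL)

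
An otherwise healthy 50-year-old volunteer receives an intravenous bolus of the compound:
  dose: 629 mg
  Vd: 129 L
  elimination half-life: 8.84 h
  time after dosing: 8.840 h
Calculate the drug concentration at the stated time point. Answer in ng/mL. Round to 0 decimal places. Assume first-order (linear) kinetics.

C₀ = Dose / Vd = 629.0 / 129 = 4.876 mg/L
k = ln2 / t½ = 0.693147 / 8.84 = 0.07841 h⁻¹
t / t½ = 8.840 / 8.84 = 1 half-lives
C = C₀ × (1/2)^1 = 4.876 × 0.5000 = 2.438 mg/L
Convert: 2.438 mg/L × 1000 = 2438 ng/mL

2438 ng/mL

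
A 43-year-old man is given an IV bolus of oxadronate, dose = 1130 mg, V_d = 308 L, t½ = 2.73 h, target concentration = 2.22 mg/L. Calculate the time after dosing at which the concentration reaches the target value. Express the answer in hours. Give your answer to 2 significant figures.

C₀ = Dose / Vd = 1130 / 308 = 3.669 mg/L
k = ln2 / t½ = 0.693147 / 2.73 = 0.2539 h⁻¹
t = ln(C₀ / C) / k = ln(3.669 / 2.22) / 0.2539
  = ln(1.653) / 0.2539 = 0.5026 / 0.2539 = 1.980 h

2.0 h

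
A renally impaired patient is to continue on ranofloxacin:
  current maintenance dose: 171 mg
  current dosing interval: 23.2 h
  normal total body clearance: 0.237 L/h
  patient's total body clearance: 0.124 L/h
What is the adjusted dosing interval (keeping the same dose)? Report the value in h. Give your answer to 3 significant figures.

44.3 h

To keep the same average steady-state level, dosing rate must scale with clearance.
CL ratio = 0.124 / 0.237 = 0.5232
New interval (same dose) = 23.2 / 0.5232 = 44.34 h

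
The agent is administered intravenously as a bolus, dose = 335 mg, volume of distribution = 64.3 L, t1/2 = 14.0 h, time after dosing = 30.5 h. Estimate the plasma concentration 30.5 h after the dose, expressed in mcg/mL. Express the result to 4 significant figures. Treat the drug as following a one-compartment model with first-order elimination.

1.151 mcg/mL

C₀ = Dose / Vd = 335.0 / 64.3 = 5.210 mg/L
k = ln2 / t½ = 0.693147 / 14.0 = 0.04951 h⁻¹
C = C₀ · e^(−k·t) = 5.210 × e^(−0.04951 × 30.5)
  = 5.210 × 0.2209 = 1.151 mg/L
(1.151 mg/L = 1.151 mcg/mL)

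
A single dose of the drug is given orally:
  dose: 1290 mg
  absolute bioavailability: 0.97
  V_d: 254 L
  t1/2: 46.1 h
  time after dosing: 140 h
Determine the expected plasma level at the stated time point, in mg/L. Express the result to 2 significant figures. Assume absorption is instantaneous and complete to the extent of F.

Amount reaching circulation = F × Dose = 0.97 × 1290 = 1251 mg
C₀ = F·Dose / Vd = 1251 / 254 = 4.925 mg/L
k = ln2 / t½ = 0.693147 / 46.1 = 0.01504 h⁻¹
C = C₀ · e^(−k·t) = 4.925 × e^(−0.01504 × 140)
  = 4.925 × 0.1218 = 0.5999 mg/L

0.60 mg/L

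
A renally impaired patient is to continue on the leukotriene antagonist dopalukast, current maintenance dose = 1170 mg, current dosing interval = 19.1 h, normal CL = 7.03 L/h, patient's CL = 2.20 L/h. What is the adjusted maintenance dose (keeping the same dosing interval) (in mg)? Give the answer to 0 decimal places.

To keep the same average steady-state level, dosing rate must scale with clearance.
CL ratio = 2.20 / 7.03 = 0.3129
New dose (same interval) = 1170 × 0.3129 = 366.1 mg

366 mg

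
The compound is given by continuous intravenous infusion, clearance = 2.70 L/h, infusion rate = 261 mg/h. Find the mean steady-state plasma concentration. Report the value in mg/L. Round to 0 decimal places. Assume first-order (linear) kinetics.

At steady state Css = R₀ / CL = 261 / 2.700 = 96.67 mg/L

97 mg/L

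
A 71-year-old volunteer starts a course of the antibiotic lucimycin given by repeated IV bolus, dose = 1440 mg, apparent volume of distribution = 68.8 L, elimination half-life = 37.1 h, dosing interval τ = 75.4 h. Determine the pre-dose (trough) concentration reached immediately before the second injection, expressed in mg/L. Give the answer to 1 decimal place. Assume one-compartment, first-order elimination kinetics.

C₀ per dose = Dose / Vd = 1440 / 68.8 = 20.93 mg/L
k = ln2 / t½ = 0.693147 / 37.1 = 0.01868 h⁻¹
Fraction remaining after one interval: r = e^(−kτ) = e^(−0.01868 × 75.4) = 0.2445
Before dose 2, 1 dose has been given (aged 1τ).
C_trough = C₀ × r = 20.93 × 0.2445 = 5.117 mg/L

5.1 mg/L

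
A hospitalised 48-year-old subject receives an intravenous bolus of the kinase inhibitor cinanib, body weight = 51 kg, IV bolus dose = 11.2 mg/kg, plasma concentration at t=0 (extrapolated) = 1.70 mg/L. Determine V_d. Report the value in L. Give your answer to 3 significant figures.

336 L

Dose = 11.2 × 51 = 571.2 mg
Vd = Dose / C₀ = 571.2 / 1.70 = 336.0 L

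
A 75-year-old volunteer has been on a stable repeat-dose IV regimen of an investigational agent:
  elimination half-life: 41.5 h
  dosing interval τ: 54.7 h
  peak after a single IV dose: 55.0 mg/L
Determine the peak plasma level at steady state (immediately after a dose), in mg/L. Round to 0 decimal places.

k = ln2 / t½ = 0.693147 / 41.5 = 0.01670 h⁻¹
e^(−kτ) = e^(−0.01670 × 54.7) = 0.4011
Accumulation ratio R = 1 / (1 − e^(−kτ)) = 1 / (1 − 0.4011) = 1.670
Steady-state peak = C₀ × R = 55.0 × 1.670 = 91.85 mg/L

92 mg/L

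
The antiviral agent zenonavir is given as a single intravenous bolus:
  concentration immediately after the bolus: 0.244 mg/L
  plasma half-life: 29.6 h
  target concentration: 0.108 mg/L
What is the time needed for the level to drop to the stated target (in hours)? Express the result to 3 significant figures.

k = ln2 / t½ = 0.693147 / 29.6 = 0.02342 h⁻¹
t = ln(C₀ / C) / k = ln(0.2440 / 0.108) / 0.02342
  = ln(2.259) / 0.02342 = 0.8149 / 0.02342 = 34.80 h

34.8 h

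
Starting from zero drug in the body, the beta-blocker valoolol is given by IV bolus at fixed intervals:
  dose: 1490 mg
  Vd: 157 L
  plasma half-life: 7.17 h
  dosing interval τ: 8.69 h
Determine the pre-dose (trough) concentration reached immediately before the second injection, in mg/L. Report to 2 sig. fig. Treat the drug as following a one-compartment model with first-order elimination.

C₀ per dose = Dose / Vd = 1490 / 157 = 9.490 mg/L
k = ln2 / t½ = 0.693147 / 7.17 = 0.09667 h⁻¹
Fraction remaining after one interval: r = e^(−kτ) = e^(−0.09667 × 8.69) = 0.4317
Before dose 2, 1 dose has been given (aged 1τ).
C_trough = C₀ × r = 9.490 × 0.4317 = 4.097 mg/L

4.1 mg/L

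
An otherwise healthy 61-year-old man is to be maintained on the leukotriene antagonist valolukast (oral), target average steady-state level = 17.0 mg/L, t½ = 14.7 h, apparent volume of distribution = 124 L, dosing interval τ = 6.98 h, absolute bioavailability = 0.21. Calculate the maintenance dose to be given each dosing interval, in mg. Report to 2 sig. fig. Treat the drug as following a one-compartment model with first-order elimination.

k = ln2 / t½ = 0.693147 / 14.7 = 0.04715 h⁻¹
CL = k × Vd = 0.04715 × 124 = 5.847 L/h
At steady state, F × (Dose/τ) = Css × CL.
Dose = Css × CL × τ / F = 17.0 × 5.847 × 6.98 / 0.21 = 3304 mg

3300 mg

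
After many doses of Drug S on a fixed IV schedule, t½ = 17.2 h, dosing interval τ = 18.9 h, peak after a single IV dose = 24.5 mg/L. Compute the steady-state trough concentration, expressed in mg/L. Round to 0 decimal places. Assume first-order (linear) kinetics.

k = ln2 / t½ = 0.693147 / 17.2 = 0.04030 h⁻¹
e^(−kτ) = e^(−0.04030 × 18.9) = 0.4669
Accumulation ratio R = 1 / (1 − e^(−kτ)) = 1 / (1 − 0.4669) = 1.876
Steady-state trough = C₀ × R × e^(−kτ) = 24.5 × 1.876 × 0.4669 = 21.46 mg/L

21 mg/L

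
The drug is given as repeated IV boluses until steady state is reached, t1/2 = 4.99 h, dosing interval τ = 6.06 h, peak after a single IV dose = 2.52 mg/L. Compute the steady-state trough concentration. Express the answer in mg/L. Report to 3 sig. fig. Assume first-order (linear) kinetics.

k = ln2 / t½ = 0.693147 / 4.99 = 0.1389 h⁻¹
e^(−kτ) = e^(−0.1389 × 6.06) = 0.4310
Accumulation ratio R = 1 / (1 − e^(−kτ)) = 1 / (1 − 0.4310) = 1.757
Steady-state trough = C₀ × R × e^(−kτ) = 2.52 × 1.757 × 0.4310 = 1.908 mg/L

1.91 mg/L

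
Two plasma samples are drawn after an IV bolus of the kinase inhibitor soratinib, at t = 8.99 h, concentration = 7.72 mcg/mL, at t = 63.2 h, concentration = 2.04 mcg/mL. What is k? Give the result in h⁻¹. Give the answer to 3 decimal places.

k = ln(C₁/C₂) / (t₂ − t₁) = ln(7.72/2.04) / (63.2 − 8.99)
  = 1.331 / 54.21 = 0.02455 h⁻¹

0.025 h⁻¹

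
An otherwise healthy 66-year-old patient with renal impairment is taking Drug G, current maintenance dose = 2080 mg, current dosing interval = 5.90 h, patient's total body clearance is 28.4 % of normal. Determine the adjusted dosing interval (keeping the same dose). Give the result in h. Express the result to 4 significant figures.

20.77 h

To keep the same average steady-state level, dosing rate must scale with clearance.
CL ratio = 28.4 / 100 = 0.2840
New interval (same dose) = 5.90 / 0.2840 = 20.77 h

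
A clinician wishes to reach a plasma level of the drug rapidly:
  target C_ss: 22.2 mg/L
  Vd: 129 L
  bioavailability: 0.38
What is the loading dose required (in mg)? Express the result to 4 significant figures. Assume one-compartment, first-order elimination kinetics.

7536 mg

LD = Css × Vd / F = 22.2 × 129 / 0.38 = 7536 mg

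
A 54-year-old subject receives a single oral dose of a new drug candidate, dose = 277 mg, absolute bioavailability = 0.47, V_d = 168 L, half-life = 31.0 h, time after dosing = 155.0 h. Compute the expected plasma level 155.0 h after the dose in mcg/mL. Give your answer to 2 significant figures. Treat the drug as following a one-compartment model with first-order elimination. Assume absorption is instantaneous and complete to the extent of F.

Amount reaching circulation = F × Dose = 0.47 × 277.0 = 130.2 mg
C₀ = F·Dose / Vd = 130.2 / 168 = 0.7750 mg/L
k = ln2 / t½ = 0.693147 / 31.0 = 0.02236 h⁻¹
t / t½ = 155.0 / 31.0 = 5 half-lives
C = C₀ × (1/2)^5 = 0.7750 × 0.03125 = 0.02422 mg/L
(0.02422 mg/L = 0.02422 mcg/mL)

0.024 mcg/mL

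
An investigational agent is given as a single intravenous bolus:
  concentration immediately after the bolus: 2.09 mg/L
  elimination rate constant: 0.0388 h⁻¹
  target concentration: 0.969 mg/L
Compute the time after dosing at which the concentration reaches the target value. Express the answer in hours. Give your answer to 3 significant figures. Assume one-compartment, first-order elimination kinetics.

t = ln(C₀ / C) / k = ln(2.090 / 0.969) / 0.03880
  = ln(2.157) / 0.03880 = 0.7687 / 0.03880 = 19.81 h

19.8 h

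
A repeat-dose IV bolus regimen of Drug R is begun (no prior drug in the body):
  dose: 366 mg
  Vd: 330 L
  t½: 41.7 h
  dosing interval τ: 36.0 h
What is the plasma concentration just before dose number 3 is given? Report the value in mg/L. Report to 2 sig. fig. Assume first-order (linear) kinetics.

0.94 mg/L

C₀ per dose = Dose / Vd = 366 / 330 = 1.109 mg/L
k = ln2 / t½ = 0.693147 / 41.7 = 0.01662 h⁻¹
Fraction remaining after one interval: r = e^(−kτ) = e^(−0.01662 × 36.0) = 0.5497
Before dose 3, 2 doses have been given (aged 1τ, 2τ).
C_trough = C₀ × (r + r²) = 1.109 × (0.5497 + 0.3022) = 0.9448 mg/L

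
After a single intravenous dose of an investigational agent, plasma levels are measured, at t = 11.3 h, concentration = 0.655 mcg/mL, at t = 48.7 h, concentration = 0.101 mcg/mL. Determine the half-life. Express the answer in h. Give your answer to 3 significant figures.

k = ln(C₁/C₂) / (t₂ − t₁) = ln(0.655/0.101) / (48.7 − 11.3)
  = 1.870 / 37.40 = 0.05000 h⁻¹
t½ = ln2 / k = 0.693147 / 0.05000 = 13.86 h

13.9 h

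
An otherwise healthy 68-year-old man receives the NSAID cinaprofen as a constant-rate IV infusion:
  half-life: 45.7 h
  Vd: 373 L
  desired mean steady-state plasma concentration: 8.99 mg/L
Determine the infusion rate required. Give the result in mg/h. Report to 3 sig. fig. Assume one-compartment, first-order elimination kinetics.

50.9 mg/h

k = ln2 / t½ = 0.693147 / 45.7 = 0.01517 h⁻¹
CL = k × Vd = 0.01517 × 373 = 5.658 L/h
At steady state, infusion rate R₀ = Css × CL = 8.99 × 5.658 = 50.87 mg/h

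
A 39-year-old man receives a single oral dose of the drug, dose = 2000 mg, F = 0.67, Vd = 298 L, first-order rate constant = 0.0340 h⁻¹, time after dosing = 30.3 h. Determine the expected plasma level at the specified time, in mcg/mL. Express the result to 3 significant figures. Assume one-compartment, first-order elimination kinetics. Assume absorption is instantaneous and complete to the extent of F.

Amount reaching circulation = F × Dose = 0.67 × 2000 = 1340 mg
C₀ = F·Dose / Vd = 1340 / 298 = 4.497 mg/L
C = C₀ · e^(−k·t) = 4.497 × e^(−0.03400 × 30.3)
  = 4.497 × 0.3569 = 1.605 mg/L
(1.605 mg/L = 1.605 mcg/mL)

1.61 mcg/mL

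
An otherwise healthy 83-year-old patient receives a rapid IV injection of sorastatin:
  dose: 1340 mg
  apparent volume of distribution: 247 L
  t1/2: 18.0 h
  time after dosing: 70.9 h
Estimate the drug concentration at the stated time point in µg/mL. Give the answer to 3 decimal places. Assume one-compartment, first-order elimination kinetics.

0.354 µg/mL

C₀ = Dose / Vd = 1340 / 247 = 5.425 mg/L
k = ln2 / t½ = 0.693147 / 18.0 = 0.03851 h⁻¹
C = C₀ · e^(−k·t) = 5.425 × e^(−0.03851 × 70.9)
  = 5.425 × 0.06520 = 0.3537 mg/L
(0.3537 mg/L = 0.3537 µg/mL)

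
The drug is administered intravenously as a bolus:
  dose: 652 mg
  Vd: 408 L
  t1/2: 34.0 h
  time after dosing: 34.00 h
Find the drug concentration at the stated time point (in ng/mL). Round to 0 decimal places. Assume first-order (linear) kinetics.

C₀ = Dose / Vd = 652.0 / 408 = 1.598 mg/L
k = ln2 / t½ = 0.693147 / 34.0 = 0.02039 h⁻¹
t / t½ = 34.00 / 34.0 = 1 half-lives
C = C₀ × (1/2)^1 = 1.598 × 0.5000 = 0.7990 mg/L
Convert: 0.7990 mg/L × 1000 = 799.0 ng/mL

799 ng/mL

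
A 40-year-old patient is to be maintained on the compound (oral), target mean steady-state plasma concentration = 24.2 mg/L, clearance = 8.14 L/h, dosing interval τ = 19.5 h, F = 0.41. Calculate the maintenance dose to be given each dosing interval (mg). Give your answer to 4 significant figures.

9369 mg

At steady state, F × (Dose/τ) = Css × CL.
Dose = Css × CL × τ / F = 24.2 × 8.140 × 19.5 / 0.41 = 9369 mg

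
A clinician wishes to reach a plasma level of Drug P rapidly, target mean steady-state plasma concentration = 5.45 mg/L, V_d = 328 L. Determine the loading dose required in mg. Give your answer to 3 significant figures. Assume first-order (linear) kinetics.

1790 mg

LD = Css × Vd = 5.45 × 328 = 1788 mg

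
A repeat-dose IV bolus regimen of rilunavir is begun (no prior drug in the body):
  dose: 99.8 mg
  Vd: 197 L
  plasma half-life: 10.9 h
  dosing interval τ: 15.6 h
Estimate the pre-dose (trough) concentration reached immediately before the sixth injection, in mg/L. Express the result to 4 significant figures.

C₀ per dose = Dose / Vd = 99.8 / 197 = 0.5066 mg/L
k = ln2 / t½ = 0.693147 / 10.9 = 0.06359 h⁻¹
Fraction remaining after one interval: r = e^(−kτ) = e^(−0.06359 × 15.6) = 0.3708
Before dose 6, 5 doses have been given (aged 1τ, 2τ, 3τ, 4τ, 5τ).
C_trough = C₀ × (r + r² + … + r^5) = C₀ × r(1−r^5)/(1−r)
        = 0.5066 × 0.3708 × (1 − 0.007010) / (1 − 0.3708) = 0.2965 mg/L

0.2965 mg/L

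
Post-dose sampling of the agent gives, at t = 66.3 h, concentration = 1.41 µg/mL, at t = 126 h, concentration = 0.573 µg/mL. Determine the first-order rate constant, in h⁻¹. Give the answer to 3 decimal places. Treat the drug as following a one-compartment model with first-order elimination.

k = ln(C₁/C₂) / (t₂ − t₁) = ln(1.41/0.573) / (126 − 66.3)
  = 0.9005 / 59.70 = 0.01508 h⁻¹

0.015 h⁻¹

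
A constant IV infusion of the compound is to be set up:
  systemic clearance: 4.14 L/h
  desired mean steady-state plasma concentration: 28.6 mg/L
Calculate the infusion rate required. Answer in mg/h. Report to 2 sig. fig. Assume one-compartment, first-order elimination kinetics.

At steady state, infusion rate R₀ = Css × CL = 28.6 × 4.140 = 118.4 mg/h

120 mg/h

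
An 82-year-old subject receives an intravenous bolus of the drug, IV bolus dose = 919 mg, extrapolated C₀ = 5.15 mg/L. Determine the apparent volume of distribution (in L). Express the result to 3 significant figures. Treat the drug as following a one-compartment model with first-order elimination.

178 L

Vd = Dose / C₀ = 919.0 / 5.15 = 178.4 L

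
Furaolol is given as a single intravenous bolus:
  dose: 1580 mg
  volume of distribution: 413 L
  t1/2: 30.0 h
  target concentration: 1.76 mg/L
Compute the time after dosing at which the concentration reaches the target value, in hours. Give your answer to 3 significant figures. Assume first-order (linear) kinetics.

C₀ = Dose / Vd = 1580 / 413 = 3.826 mg/L
k = ln2 / t½ = 0.693147 / 30.0 = 0.02310 h⁻¹
t = ln(C₀ / C) / k = ln(3.826 / 1.76) / 0.02310
  = ln(2.174) / 0.02310 = 0.7766 / 0.02310 = 33.62 h

33.6 h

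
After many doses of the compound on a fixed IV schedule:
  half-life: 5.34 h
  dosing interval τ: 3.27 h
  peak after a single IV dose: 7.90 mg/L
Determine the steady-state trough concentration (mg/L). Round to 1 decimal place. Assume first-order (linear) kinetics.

14.9 mg/L

k = ln2 / t½ = 0.693147 / 5.34 = 0.1298 h⁻¹
e^(−kτ) = e^(−0.1298 × 3.27) = 0.6541
Accumulation ratio R = 1 / (1 − e^(−kτ)) = 1 / (1 − 0.6541) = 2.891
Steady-state trough = C₀ × R × e^(−kτ) = 7.90 × 2.891 × 0.6541 = 14.94 mg/L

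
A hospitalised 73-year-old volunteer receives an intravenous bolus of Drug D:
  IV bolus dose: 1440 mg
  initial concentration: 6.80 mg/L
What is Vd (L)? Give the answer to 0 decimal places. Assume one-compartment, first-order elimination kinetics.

212 L

Vd = Dose / C₀ = 1440 / 6.80 = 211.8 L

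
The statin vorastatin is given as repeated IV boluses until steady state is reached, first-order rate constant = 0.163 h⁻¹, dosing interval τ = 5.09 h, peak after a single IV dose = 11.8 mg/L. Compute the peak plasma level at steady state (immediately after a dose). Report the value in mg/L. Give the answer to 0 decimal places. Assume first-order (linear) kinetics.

21 mg/L

e^(−kτ) = e^(−0.1630 × 5.09) = 0.4362
Accumulation ratio R = 1 / (1 − e^(−kτ)) = 1 / (1 − 0.4362) = 1.774
Steady-state peak = C₀ × R = 11.8 × 1.774 = 20.93 mg/L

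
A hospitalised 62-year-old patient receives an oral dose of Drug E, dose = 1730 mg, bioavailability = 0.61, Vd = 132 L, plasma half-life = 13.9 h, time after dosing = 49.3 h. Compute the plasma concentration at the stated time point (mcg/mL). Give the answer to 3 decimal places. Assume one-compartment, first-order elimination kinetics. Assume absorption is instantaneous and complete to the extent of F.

Amount reaching circulation = F × Dose = 0.61 × 1730 = 1055 mg
C₀ = F·Dose / Vd = 1055 / 132 = 7.992 mg/L
k = ln2 / t½ = 0.693147 / 13.9 = 0.04987 h⁻¹
C = C₀ · e^(−k·t) = 7.992 × e^(−0.04987 × 49.3)
  = 7.992 × 0.08556 = 0.6838 mg/L
(0.6838 mg/L = 0.6838 mcg/mL)

0.684 mcg/mL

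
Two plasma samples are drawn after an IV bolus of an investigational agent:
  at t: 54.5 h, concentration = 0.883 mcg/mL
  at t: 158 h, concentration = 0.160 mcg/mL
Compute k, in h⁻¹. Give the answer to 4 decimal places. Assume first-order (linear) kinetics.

k = ln(C₁/C₂) / (t₂ − t₁) = ln(0.883/0.160) / (158 − 54.5)
  = 1.708 / 103.5 = 0.01650 h⁻¹

0.0165 h⁻¹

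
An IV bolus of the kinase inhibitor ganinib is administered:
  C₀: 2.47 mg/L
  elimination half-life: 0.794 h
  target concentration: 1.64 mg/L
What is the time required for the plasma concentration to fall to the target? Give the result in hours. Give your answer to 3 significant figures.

k = ln2 / t½ = 0.693147 / 0.794 = 0.8730 h⁻¹
t = ln(C₀ / C) / k = ln(2.470 / 1.64) / 0.8730
  = ln(1.506) / 0.8730 = 0.4095 / 0.8730 = 0.4691 h

0.469 h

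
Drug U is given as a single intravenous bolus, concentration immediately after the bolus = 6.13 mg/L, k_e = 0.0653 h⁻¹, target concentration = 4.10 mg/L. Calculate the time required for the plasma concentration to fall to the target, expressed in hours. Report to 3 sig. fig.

t = ln(C₀ / C) / k = ln(6.130 / 4.10) / 0.06530
  = ln(1.495) / 0.06530 = 0.4021 / 0.06530 = 6.158 h

6.16 h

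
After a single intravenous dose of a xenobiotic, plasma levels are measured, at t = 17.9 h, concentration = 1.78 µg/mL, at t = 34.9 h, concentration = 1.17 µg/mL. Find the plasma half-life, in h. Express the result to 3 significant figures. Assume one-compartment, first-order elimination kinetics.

28.1 h

k = ln(C₁/C₂) / (t₂ − t₁) = ln(1.78/1.17) / (34.9 − 17.9)
  = 0.4196 / 17.00 = 0.02468 h⁻¹
t½ = ln2 / k = 0.693147 / 0.02468 = 28.09 h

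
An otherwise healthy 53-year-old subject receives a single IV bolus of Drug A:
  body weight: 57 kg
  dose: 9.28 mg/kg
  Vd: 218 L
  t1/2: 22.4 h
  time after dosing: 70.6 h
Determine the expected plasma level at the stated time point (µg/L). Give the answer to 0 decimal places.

Total dose = 9.28 × 57 = 529.0 mg
C₀ = Dose / Vd = 529.0 / 218 = 2.427 mg/L
k = ln2 / t½ = 0.693147 / 22.4 = 0.03094 h⁻¹
C = C₀ · e^(−k·t) = 2.427 × e^(−0.03094 × 70.6)
  = 2.427 × 0.1125 = 0.2730 mg/L
Convert: 0.2730 mg/L × 1000 = 273.0 µg/L

273 µg/L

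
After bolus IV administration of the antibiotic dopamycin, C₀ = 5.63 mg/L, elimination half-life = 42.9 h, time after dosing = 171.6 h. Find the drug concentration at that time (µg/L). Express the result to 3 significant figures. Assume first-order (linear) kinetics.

352 µg/L

k = ln2 / t½ = 0.693147 / 42.9 = 0.01616 h⁻¹
t / t½ = 171.6 / 42.9 = 4 half-lives
C = C₀ × (1/2)^4 = 5.630 × 0.06250 = 0.3519 mg/L
Convert: 0.3519 mg/L × 1000 = 351.9 µg/L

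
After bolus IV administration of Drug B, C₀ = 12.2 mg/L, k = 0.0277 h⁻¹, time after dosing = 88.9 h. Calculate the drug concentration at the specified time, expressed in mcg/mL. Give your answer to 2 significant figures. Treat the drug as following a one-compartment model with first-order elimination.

1.0 mcg/mL

C = C₀ · e^(−k·t) = 12.20 × e^(−0.02770 × 88.9)
  = 12.20 × 0.08522 = 1.040 mg/L
(1.040 mg/L = 1.040 mcg/mL)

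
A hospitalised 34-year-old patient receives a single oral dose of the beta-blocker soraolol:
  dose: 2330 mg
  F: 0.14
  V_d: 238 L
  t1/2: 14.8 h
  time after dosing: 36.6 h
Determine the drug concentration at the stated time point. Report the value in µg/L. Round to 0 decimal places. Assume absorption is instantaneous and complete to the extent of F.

247 µg/L

Amount reaching circulation = F × Dose = 0.14 × 2330 = 326.2 mg
C₀ = F·Dose / Vd = 326.2 / 238 = 1.371 mg/L
k = ln2 / t½ = 0.693147 / 14.8 = 0.04683 h⁻¹
C = C₀ · e^(−k·t) = 1.371 × e^(−0.04683 × 36.6)
  = 1.371 × 0.1801 = 0.2469 mg/L
Convert: 0.2469 mg/L × 1000 = 246.9 µg/L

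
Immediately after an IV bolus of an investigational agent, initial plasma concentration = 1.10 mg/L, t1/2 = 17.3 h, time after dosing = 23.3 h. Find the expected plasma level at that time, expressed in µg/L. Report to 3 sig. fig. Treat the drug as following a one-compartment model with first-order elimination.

432 µg/L

k = ln2 / t½ = 0.693147 / 17.3 = 0.04007 h⁻¹
C = C₀ · e^(−k·t) = 1.100 × e^(−0.04007 × 23.3)
  = 1.100 × 0.3931 = 0.4324 mg/L
Convert: 0.4324 mg/L × 1000 = 432.4 µg/L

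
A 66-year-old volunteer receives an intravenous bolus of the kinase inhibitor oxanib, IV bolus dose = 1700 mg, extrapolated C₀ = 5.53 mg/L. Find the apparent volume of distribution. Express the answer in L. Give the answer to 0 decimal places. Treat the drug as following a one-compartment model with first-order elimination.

Vd = Dose / C₀ = 1700 / 5.53 = 307.4 L

307 L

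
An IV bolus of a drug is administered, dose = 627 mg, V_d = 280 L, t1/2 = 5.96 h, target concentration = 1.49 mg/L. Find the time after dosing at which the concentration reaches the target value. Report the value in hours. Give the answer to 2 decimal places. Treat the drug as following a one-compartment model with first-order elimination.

3.50 h

C₀ = Dose / Vd = 627.0 / 280 = 2.239 mg/L
k = ln2 / t½ = 0.693147 / 5.96 = 0.1163 h⁻¹
t = ln(C₀ / C) / k = ln(2.239 / 1.49) / 0.1163
  = ln(1.503) / 0.1163 = 0.4075 / 0.1163 = 3.504 h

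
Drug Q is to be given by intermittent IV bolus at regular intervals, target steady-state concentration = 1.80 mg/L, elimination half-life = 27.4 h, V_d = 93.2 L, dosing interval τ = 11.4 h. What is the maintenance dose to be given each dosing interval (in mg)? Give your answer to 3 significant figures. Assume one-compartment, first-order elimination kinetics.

k = ln2 / t½ = 0.693147 / 27.4 = 0.02530 h⁻¹
CL = k × Vd = 0.02530 × 93.2 = 2.358 L/h
At steady state, Dose/τ = Css × CL.
Dose = Css × CL × τ = 1.80 × 2.358 × 11.4 = 48.39 mg

48.4 mg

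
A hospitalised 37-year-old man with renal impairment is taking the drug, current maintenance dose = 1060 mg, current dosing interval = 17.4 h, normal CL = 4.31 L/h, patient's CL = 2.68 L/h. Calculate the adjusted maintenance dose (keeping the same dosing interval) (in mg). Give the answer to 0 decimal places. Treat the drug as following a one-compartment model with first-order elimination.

659 mg

To keep the same average steady-state level, dosing rate must scale with clearance.
CL ratio = 2.68 / 4.31 = 0.6218
New dose (same interval) = 1060 × 0.6218 = 659.1 mg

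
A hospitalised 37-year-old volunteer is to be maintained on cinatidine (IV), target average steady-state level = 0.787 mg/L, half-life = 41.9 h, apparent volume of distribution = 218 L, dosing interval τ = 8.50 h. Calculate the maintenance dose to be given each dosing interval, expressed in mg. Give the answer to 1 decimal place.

k = ln2 / t½ = 0.693147 / 41.9 = 0.01654 h⁻¹
CL = k × Vd = 0.01654 × 218 = 3.606 L/h
At steady state, Dose/τ = Css × CL.
Dose = Css × CL × τ = 0.787 × 3.606 × 8.50 = 24.12 mg

24.1 mg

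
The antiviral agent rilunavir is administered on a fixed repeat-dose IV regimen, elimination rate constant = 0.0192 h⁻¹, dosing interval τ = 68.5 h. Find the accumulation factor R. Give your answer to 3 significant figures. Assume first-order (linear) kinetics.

1.37

e^(−kτ) = e^(−0.01920 × 68.5) = 0.2684
Accumulation ratio R = 1 / (1 − e^(−kτ)) = 1 / (1 − 0.2684) = 1.367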